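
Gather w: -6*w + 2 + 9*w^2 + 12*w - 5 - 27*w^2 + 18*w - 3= -18*w^2 + 24*w - 6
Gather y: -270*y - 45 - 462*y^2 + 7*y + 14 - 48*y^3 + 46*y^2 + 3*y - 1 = -48*y^3 - 416*y^2 - 260*y - 32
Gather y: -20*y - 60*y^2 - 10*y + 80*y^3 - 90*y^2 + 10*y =80*y^3 - 150*y^2 - 20*y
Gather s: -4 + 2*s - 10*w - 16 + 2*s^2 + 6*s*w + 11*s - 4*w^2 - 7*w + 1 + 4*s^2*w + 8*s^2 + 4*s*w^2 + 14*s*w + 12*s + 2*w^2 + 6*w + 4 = s^2*(4*w + 10) + s*(4*w^2 + 20*w + 25) - 2*w^2 - 11*w - 15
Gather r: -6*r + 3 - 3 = -6*r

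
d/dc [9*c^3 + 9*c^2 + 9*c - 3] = 27*c^2 + 18*c + 9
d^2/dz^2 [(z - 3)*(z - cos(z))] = (z - 3)*cos(z) + 2*sin(z) + 2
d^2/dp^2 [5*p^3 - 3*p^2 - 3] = 30*p - 6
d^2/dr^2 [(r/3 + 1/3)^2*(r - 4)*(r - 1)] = 4*r^2/3 - 2*r - 10/9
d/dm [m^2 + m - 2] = 2*m + 1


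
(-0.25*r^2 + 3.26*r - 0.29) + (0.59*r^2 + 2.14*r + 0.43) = 0.34*r^2 + 5.4*r + 0.14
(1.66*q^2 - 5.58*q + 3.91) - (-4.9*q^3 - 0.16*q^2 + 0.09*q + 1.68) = 4.9*q^3 + 1.82*q^2 - 5.67*q + 2.23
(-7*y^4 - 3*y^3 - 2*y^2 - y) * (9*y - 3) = -63*y^5 - 6*y^4 - 9*y^3 - 3*y^2 + 3*y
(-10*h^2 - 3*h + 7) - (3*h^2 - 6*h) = -13*h^2 + 3*h + 7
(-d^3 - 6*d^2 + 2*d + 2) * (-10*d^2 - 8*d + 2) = 10*d^5 + 68*d^4 + 26*d^3 - 48*d^2 - 12*d + 4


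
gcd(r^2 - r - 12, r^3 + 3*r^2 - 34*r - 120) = 1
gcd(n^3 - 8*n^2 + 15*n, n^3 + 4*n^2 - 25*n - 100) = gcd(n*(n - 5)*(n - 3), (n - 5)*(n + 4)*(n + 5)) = n - 5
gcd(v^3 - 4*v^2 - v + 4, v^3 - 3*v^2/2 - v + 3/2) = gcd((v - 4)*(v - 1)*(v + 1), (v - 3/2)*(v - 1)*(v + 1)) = v^2 - 1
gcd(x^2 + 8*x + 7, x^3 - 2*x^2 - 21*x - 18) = x + 1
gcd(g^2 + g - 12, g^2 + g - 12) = g^2 + g - 12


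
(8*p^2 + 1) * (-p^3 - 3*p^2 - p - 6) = -8*p^5 - 24*p^4 - 9*p^3 - 51*p^2 - p - 6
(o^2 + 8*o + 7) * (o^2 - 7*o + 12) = o^4 + o^3 - 37*o^2 + 47*o + 84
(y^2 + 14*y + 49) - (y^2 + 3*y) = 11*y + 49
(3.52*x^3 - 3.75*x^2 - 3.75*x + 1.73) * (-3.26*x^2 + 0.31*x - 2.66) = -11.4752*x^5 + 13.3162*x^4 + 1.6993*x^3 + 3.1727*x^2 + 10.5113*x - 4.6018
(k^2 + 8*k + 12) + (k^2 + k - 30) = 2*k^2 + 9*k - 18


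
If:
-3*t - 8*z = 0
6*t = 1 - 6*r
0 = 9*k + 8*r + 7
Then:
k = -64*z/27 - 25/27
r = 8*z/3 + 1/6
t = -8*z/3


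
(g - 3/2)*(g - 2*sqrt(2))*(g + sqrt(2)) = g^3 - 3*g^2/2 - sqrt(2)*g^2 - 4*g + 3*sqrt(2)*g/2 + 6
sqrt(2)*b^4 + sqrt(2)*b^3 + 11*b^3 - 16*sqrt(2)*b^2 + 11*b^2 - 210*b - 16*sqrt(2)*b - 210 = (b - 3*sqrt(2))*(b + 7*sqrt(2)/2)*(b + 5*sqrt(2))*(sqrt(2)*b + sqrt(2))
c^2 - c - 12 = (c - 4)*(c + 3)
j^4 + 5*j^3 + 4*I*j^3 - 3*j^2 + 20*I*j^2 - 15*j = j*(j + 5)*(j + I)*(j + 3*I)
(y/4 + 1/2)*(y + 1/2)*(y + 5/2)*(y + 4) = y^4/4 + 9*y^3/4 + 109*y^2/16 + 63*y/8 + 5/2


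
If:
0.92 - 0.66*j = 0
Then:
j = 1.39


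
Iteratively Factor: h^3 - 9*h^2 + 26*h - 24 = (h - 4)*(h^2 - 5*h + 6) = (h - 4)*(h - 3)*(h - 2)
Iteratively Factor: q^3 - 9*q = (q + 3)*(q^2 - 3*q) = q*(q + 3)*(q - 3)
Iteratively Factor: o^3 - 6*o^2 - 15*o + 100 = (o + 4)*(o^2 - 10*o + 25) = (o - 5)*(o + 4)*(o - 5)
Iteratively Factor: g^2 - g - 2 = (g - 2)*(g + 1)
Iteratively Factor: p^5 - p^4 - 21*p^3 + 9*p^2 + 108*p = (p + 3)*(p^4 - 4*p^3 - 9*p^2 + 36*p) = (p + 3)^2*(p^3 - 7*p^2 + 12*p) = (p - 3)*(p + 3)^2*(p^2 - 4*p) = (p - 4)*(p - 3)*(p + 3)^2*(p)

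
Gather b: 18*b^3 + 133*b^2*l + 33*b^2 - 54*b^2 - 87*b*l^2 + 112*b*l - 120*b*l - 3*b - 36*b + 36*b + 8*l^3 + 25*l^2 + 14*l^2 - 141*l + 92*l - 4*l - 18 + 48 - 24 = 18*b^3 + b^2*(133*l - 21) + b*(-87*l^2 - 8*l - 3) + 8*l^3 + 39*l^2 - 53*l + 6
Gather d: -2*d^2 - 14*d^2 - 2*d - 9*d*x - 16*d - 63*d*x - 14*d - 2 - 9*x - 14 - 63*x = -16*d^2 + d*(-72*x - 32) - 72*x - 16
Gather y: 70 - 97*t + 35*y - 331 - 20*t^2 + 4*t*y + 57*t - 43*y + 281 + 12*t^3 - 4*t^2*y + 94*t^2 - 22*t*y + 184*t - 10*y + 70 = 12*t^3 + 74*t^2 + 144*t + y*(-4*t^2 - 18*t - 18) + 90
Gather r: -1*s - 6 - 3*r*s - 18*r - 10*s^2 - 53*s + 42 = r*(-3*s - 18) - 10*s^2 - 54*s + 36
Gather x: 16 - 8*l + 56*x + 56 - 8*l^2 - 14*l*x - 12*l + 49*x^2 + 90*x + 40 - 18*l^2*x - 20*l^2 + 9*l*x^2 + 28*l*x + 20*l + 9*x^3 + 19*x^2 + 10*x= -28*l^2 + 9*x^3 + x^2*(9*l + 68) + x*(-18*l^2 + 14*l + 156) + 112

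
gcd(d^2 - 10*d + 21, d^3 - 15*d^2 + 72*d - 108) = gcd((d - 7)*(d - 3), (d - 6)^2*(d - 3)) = d - 3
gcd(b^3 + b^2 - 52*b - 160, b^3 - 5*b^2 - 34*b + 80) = b^2 - 3*b - 40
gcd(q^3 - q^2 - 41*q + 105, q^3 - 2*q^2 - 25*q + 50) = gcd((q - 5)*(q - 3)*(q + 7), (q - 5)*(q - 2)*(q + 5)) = q - 5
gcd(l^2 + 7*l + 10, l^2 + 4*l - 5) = l + 5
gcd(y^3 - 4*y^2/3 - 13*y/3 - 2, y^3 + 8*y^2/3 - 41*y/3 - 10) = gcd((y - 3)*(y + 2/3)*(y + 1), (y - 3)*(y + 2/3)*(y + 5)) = y^2 - 7*y/3 - 2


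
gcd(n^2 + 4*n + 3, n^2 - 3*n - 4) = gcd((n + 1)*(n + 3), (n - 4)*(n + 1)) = n + 1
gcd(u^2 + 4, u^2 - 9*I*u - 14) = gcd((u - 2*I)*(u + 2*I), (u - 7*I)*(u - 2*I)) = u - 2*I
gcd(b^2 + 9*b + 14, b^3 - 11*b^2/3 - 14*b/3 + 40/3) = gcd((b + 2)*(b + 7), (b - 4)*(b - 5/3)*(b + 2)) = b + 2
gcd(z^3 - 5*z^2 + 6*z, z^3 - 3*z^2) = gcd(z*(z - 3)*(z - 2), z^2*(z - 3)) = z^2 - 3*z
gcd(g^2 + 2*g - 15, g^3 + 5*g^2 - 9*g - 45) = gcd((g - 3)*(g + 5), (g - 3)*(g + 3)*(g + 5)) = g^2 + 2*g - 15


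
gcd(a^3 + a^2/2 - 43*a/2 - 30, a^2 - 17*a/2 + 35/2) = a - 5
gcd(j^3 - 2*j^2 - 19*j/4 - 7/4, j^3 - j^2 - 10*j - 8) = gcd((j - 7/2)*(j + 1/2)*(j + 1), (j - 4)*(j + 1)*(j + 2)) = j + 1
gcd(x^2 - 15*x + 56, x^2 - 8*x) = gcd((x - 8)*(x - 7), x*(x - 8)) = x - 8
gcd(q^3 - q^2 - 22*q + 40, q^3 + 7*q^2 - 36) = q - 2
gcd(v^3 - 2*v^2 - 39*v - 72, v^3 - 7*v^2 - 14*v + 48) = v^2 - 5*v - 24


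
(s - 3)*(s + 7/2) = s^2 + s/2 - 21/2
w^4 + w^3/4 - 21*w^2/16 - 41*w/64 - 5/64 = (w - 5/4)*(w + 1/4)^2*(w + 1)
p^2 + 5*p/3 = p*(p + 5/3)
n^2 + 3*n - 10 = (n - 2)*(n + 5)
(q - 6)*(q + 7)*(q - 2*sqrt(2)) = q^3 - 2*sqrt(2)*q^2 + q^2 - 42*q - 2*sqrt(2)*q + 84*sqrt(2)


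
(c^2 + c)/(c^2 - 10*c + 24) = c*(c + 1)/(c^2 - 10*c + 24)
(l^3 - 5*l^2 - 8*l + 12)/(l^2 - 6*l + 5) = (l^2 - 4*l - 12)/(l - 5)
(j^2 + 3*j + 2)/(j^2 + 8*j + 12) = (j + 1)/(j + 6)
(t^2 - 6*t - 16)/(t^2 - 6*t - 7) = (-t^2 + 6*t + 16)/(-t^2 + 6*t + 7)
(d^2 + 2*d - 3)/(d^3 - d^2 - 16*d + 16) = (d + 3)/(d^2 - 16)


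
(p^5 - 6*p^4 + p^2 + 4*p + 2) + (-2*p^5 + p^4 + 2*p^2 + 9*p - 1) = -p^5 - 5*p^4 + 3*p^2 + 13*p + 1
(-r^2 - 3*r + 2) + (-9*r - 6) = -r^2 - 12*r - 4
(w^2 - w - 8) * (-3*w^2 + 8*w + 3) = -3*w^4 + 11*w^3 + 19*w^2 - 67*w - 24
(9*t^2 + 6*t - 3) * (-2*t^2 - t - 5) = -18*t^4 - 21*t^3 - 45*t^2 - 27*t + 15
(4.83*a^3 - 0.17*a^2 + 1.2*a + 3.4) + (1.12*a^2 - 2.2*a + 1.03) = 4.83*a^3 + 0.95*a^2 - 1.0*a + 4.43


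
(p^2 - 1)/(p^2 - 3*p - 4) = (p - 1)/(p - 4)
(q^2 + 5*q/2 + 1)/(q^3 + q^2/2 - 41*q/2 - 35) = (2*q + 1)/(2*q^2 - 3*q - 35)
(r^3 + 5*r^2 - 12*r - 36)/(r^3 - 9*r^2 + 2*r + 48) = (r + 6)/(r - 8)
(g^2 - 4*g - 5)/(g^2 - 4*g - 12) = (-g^2 + 4*g + 5)/(-g^2 + 4*g + 12)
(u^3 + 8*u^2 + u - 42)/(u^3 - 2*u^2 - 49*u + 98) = (u + 3)/(u - 7)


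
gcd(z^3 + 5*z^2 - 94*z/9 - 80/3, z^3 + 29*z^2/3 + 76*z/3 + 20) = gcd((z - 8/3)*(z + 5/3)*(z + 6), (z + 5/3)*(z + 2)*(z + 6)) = z^2 + 23*z/3 + 10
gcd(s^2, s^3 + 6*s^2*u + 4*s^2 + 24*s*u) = s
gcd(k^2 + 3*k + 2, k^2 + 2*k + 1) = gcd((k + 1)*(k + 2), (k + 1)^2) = k + 1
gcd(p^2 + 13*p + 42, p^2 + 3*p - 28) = p + 7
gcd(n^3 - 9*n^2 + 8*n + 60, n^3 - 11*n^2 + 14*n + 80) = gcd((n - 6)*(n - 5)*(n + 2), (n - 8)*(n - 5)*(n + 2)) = n^2 - 3*n - 10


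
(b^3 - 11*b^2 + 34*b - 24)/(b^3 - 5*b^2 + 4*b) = (b - 6)/b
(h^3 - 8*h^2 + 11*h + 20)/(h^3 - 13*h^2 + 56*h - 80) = (h + 1)/(h - 4)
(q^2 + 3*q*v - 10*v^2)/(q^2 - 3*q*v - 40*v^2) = (q - 2*v)/(q - 8*v)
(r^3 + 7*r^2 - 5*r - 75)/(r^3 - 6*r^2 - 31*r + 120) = (r + 5)/(r - 8)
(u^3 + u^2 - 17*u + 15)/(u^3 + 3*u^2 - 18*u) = (u^2 + 4*u - 5)/(u*(u + 6))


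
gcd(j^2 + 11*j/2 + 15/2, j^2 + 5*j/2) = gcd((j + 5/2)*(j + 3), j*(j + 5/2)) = j + 5/2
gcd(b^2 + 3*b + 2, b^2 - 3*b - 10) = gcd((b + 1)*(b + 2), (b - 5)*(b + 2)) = b + 2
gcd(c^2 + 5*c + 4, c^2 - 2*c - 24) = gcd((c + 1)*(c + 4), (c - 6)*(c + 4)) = c + 4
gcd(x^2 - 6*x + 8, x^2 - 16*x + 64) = 1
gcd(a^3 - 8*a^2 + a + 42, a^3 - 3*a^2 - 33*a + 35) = a - 7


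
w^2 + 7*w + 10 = (w + 2)*(w + 5)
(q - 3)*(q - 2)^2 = q^3 - 7*q^2 + 16*q - 12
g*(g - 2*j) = g^2 - 2*g*j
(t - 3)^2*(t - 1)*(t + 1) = t^4 - 6*t^3 + 8*t^2 + 6*t - 9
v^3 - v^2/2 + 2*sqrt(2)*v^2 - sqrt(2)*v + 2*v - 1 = (v - 1/2)*(v + sqrt(2))^2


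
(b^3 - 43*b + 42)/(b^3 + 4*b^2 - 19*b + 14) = (b - 6)/(b - 2)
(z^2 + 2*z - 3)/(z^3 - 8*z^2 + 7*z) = (z + 3)/(z*(z - 7))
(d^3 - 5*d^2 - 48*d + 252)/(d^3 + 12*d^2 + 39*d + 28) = (d^2 - 12*d + 36)/(d^2 + 5*d + 4)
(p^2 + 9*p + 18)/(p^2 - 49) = (p^2 + 9*p + 18)/(p^2 - 49)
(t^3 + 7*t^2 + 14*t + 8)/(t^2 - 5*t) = (t^3 + 7*t^2 + 14*t + 8)/(t*(t - 5))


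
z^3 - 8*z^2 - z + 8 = (z - 8)*(z - 1)*(z + 1)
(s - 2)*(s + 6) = s^2 + 4*s - 12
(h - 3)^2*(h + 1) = h^3 - 5*h^2 + 3*h + 9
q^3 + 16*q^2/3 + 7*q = q*(q + 7/3)*(q + 3)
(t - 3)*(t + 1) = t^2 - 2*t - 3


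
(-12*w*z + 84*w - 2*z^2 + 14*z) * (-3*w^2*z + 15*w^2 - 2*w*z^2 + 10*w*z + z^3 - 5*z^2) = 36*w^3*z^2 - 432*w^3*z + 1260*w^3 + 30*w^2*z^3 - 360*w^2*z^2 + 1050*w^2*z - 8*w*z^4 + 96*w*z^3 - 280*w*z^2 - 2*z^5 + 24*z^4 - 70*z^3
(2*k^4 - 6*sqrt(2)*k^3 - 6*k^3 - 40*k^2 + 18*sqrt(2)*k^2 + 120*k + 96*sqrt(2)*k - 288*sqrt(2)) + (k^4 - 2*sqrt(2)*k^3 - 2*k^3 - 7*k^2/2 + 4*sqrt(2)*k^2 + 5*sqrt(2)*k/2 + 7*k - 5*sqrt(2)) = 3*k^4 - 8*sqrt(2)*k^3 - 8*k^3 - 87*k^2/2 + 22*sqrt(2)*k^2 + 127*k + 197*sqrt(2)*k/2 - 293*sqrt(2)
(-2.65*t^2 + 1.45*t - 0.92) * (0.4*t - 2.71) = -1.06*t^3 + 7.7615*t^2 - 4.2975*t + 2.4932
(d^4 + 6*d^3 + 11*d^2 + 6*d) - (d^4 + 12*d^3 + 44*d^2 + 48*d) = -6*d^3 - 33*d^2 - 42*d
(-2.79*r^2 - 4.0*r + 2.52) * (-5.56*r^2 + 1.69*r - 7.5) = 15.5124*r^4 + 17.5249*r^3 + 0.1538*r^2 + 34.2588*r - 18.9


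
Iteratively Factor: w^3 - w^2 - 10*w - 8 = (w + 2)*(w^2 - 3*w - 4) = (w + 1)*(w + 2)*(w - 4)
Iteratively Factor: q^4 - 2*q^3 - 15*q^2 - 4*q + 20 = (q - 1)*(q^3 - q^2 - 16*q - 20) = (q - 1)*(q + 2)*(q^2 - 3*q - 10) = (q - 5)*(q - 1)*(q + 2)*(q + 2)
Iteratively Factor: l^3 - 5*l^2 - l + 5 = (l + 1)*(l^2 - 6*l + 5) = (l - 5)*(l + 1)*(l - 1)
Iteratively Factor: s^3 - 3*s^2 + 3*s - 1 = (s - 1)*(s^2 - 2*s + 1) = (s - 1)^2*(s - 1)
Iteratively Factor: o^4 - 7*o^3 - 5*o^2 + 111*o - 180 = (o - 3)*(o^3 - 4*o^2 - 17*o + 60) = (o - 3)^2*(o^2 - o - 20) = (o - 5)*(o - 3)^2*(o + 4)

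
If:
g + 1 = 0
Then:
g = -1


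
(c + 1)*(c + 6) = c^2 + 7*c + 6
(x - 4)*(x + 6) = x^2 + 2*x - 24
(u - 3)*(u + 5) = u^2 + 2*u - 15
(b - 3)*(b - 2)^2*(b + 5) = b^4 - 2*b^3 - 19*b^2 + 68*b - 60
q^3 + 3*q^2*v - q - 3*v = (q - 1)*(q + 1)*(q + 3*v)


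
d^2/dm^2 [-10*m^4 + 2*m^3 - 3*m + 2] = 12*m*(1 - 10*m)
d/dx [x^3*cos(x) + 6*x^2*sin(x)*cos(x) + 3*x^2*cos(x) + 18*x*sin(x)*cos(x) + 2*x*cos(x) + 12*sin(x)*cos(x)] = -x^3*sin(x) + 6*x^2*cos(2*x) + 3*sqrt(2)*x^2*cos(x + pi/4) - 2*x*sin(x) + 6*x*sin(2*x) + 6*x*cos(x) + 18*x*cos(2*x) + 9*sin(2*x) + 2*cos(x) + 12*cos(2*x)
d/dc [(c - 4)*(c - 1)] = 2*c - 5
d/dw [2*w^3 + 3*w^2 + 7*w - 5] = 6*w^2 + 6*w + 7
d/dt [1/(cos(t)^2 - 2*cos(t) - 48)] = 2*(cos(t) - 1)*sin(t)/(sin(t)^2 + 2*cos(t) + 47)^2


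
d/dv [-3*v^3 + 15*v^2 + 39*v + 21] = -9*v^2 + 30*v + 39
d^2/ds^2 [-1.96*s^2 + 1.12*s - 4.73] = -3.92000000000000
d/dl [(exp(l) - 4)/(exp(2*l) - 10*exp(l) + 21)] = (-2*(exp(l) - 5)*(exp(l) - 4) + exp(2*l) - 10*exp(l) + 21)*exp(l)/(exp(2*l) - 10*exp(l) + 21)^2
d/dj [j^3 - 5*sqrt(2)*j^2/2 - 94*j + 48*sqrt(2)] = 3*j^2 - 5*sqrt(2)*j - 94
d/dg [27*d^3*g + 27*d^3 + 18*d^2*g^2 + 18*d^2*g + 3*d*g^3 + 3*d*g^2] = 3*d*(9*d^2 + 12*d*g + 6*d + 3*g^2 + 2*g)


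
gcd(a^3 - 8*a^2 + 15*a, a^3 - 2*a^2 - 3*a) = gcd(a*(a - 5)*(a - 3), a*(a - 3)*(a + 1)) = a^2 - 3*a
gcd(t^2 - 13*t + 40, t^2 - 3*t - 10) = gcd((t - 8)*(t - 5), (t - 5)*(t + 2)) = t - 5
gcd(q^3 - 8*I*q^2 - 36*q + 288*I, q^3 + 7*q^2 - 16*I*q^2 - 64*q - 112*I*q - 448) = q - 8*I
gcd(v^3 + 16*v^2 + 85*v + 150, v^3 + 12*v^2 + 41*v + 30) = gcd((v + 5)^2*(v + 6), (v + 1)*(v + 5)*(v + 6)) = v^2 + 11*v + 30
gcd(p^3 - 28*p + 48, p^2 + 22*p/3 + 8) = p + 6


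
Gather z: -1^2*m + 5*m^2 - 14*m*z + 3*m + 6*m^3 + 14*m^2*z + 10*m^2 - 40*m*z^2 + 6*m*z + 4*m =6*m^3 + 15*m^2 - 40*m*z^2 + 6*m + z*(14*m^2 - 8*m)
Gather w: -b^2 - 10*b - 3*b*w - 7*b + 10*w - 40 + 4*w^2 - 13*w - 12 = -b^2 - 17*b + 4*w^2 + w*(-3*b - 3) - 52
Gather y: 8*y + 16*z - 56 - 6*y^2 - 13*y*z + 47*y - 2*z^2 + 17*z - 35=-6*y^2 + y*(55 - 13*z) - 2*z^2 + 33*z - 91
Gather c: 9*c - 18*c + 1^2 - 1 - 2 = -9*c - 2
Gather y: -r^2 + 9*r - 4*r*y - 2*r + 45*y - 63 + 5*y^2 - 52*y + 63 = -r^2 + 7*r + 5*y^2 + y*(-4*r - 7)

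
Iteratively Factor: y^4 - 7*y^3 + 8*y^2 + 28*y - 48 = (y - 3)*(y^3 - 4*y^2 - 4*y + 16) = (y - 3)*(y + 2)*(y^2 - 6*y + 8) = (y - 3)*(y - 2)*(y + 2)*(y - 4)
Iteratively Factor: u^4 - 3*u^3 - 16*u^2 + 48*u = (u + 4)*(u^3 - 7*u^2 + 12*u) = (u - 4)*(u + 4)*(u^2 - 3*u) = (u - 4)*(u - 3)*(u + 4)*(u)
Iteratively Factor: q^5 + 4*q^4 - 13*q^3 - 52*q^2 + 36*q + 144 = (q - 3)*(q^4 + 7*q^3 + 8*q^2 - 28*q - 48) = (q - 3)*(q + 4)*(q^3 + 3*q^2 - 4*q - 12) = (q - 3)*(q + 3)*(q + 4)*(q^2 - 4) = (q - 3)*(q - 2)*(q + 3)*(q + 4)*(q + 2)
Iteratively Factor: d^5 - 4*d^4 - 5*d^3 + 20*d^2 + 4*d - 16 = (d - 1)*(d^4 - 3*d^3 - 8*d^2 + 12*d + 16) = (d - 1)*(d + 1)*(d^3 - 4*d^2 - 4*d + 16) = (d - 1)*(d + 1)*(d + 2)*(d^2 - 6*d + 8) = (d - 4)*(d - 1)*(d + 1)*(d + 2)*(d - 2)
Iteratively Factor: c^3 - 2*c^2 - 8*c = (c + 2)*(c^2 - 4*c) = (c - 4)*(c + 2)*(c)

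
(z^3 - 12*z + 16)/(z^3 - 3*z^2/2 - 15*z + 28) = 2*(z - 2)/(2*z - 7)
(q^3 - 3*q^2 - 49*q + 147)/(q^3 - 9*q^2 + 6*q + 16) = (q^3 - 3*q^2 - 49*q + 147)/(q^3 - 9*q^2 + 6*q + 16)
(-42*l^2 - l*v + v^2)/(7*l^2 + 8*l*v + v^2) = (-42*l^2 - l*v + v^2)/(7*l^2 + 8*l*v + v^2)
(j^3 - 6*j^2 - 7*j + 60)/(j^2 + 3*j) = j - 9 + 20/j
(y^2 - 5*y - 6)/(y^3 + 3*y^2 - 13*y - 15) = (y - 6)/(y^2 + 2*y - 15)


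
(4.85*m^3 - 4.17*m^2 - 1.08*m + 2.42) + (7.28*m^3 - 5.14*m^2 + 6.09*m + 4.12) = 12.13*m^3 - 9.31*m^2 + 5.01*m + 6.54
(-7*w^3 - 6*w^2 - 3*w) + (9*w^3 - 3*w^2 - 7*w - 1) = 2*w^3 - 9*w^2 - 10*w - 1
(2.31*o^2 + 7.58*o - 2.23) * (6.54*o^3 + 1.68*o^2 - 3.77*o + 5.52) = 15.1074*o^5 + 53.454*o^4 - 10.5585*o^3 - 19.5718*o^2 + 50.2487*o - 12.3096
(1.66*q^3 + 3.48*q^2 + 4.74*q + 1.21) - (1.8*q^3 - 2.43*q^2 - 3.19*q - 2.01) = -0.14*q^3 + 5.91*q^2 + 7.93*q + 3.22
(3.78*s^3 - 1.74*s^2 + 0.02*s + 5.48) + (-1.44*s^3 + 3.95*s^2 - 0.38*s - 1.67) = 2.34*s^3 + 2.21*s^2 - 0.36*s + 3.81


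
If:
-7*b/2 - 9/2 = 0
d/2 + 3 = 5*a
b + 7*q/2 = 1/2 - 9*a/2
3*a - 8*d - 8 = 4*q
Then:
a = 1860/3521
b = -9/7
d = -2526/3521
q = -85/503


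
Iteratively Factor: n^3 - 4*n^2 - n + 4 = (n - 4)*(n^2 - 1) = (n - 4)*(n - 1)*(n + 1)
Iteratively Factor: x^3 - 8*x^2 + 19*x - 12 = (x - 1)*(x^2 - 7*x + 12) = (x - 3)*(x - 1)*(x - 4)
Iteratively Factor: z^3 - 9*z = (z)*(z^2 - 9) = z*(z + 3)*(z - 3)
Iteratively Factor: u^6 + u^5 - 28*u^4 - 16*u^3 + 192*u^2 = (u + 4)*(u^5 - 3*u^4 - 16*u^3 + 48*u^2) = u*(u + 4)*(u^4 - 3*u^3 - 16*u^2 + 48*u) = u*(u + 4)^2*(u^3 - 7*u^2 + 12*u) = u*(u - 4)*(u + 4)^2*(u^2 - 3*u) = u*(u - 4)*(u - 3)*(u + 4)^2*(u)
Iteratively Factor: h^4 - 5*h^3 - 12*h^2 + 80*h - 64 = (h - 1)*(h^3 - 4*h^2 - 16*h + 64) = (h - 4)*(h - 1)*(h^2 - 16) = (h - 4)*(h - 1)*(h + 4)*(h - 4)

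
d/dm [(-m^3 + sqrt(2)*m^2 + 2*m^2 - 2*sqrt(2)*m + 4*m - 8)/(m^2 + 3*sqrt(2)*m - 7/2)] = 2*(-2*m^4 - 12*sqrt(2)*m^3 + 16*sqrt(2)*m^2 + 25*m^2 - 14*sqrt(2)*m + 4*m - 28 + 62*sqrt(2))/(4*m^4 + 24*sqrt(2)*m^3 + 44*m^2 - 84*sqrt(2)*m + 49)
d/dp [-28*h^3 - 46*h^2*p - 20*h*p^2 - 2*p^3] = -46*h^2 - 40*h*p - 6*p^2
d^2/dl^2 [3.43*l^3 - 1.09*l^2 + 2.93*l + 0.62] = 20.58*l - 2.18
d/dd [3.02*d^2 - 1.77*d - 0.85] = 6.04*d - 1.77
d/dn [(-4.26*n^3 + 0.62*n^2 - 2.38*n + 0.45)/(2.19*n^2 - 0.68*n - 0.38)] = (-9.3294*n^4 + 5.7936*n^3 + 9.647*n^2 - 2.4422*n + 1.2104)/(4.7961*n^4 - 2.9784*n^3 - 1.202*n^2 + 0.5168*n + 0.1444)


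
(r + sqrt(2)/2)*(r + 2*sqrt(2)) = r^2 + 5*sqrt(2)*r/2 + 2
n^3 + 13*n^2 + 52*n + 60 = (n + 2)*(n + 5)*(n + 6)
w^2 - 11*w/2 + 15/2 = (w - 3)*(w - 5/2)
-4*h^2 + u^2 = (-2*h + u)*(2*h + u)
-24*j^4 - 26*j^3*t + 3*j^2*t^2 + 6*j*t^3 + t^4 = (-2*j + t)*(j + t)*(3*j + t)*(4*j + t)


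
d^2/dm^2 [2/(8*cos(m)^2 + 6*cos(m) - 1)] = 4*(-128*sin(m)^4 + 98*sin(m)^2 + 87*cos(m) - 18*cos(3*m) + 74)/(-8*sin(m)^2 + 6*cos(m) + 7)^3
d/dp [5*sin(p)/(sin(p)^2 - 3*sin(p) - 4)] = 5*(cos(p)^2 - 5)*cos(p)/((sin(p) - 4)^2*(sin(p) + 1)^2)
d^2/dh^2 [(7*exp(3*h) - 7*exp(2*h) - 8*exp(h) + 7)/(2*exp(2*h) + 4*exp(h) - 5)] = (28*exp(6*h) + 168*exp(5*h) + 332*exp(4*h) - 1756*exp(3*h) + 1683*exp(2*h) - 468*exp(h) - 60)*exp(h)/(8*exp(6*h) + 48*exp(5*h) + 36*exp(4*h) - 176*exp(3*h) - 90*exp(2*h) + 300*exp(h) - 125)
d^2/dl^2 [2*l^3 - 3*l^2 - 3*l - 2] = 12*l - 6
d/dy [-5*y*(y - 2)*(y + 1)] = -15*y^2 + 10*y + 10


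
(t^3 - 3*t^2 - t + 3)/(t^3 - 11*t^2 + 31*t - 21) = (t + 1)/(t - 7)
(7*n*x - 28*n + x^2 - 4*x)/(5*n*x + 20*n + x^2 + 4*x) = (7*n*x - 28*n + x^2 - 4*x)/(5*n*x + 20*n + x^2 + 4*x)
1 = 1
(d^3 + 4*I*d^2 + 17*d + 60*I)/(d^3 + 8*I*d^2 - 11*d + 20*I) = (d^2 - I*d + 12)/(d^2 + 3*I*d + 4)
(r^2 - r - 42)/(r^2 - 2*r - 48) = (r - 7)/(r - 8)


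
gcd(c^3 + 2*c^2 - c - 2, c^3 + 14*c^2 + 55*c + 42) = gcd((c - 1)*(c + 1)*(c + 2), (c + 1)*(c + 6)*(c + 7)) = c + 1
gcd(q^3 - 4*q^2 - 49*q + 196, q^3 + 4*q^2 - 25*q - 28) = q^2 + 3*q - 28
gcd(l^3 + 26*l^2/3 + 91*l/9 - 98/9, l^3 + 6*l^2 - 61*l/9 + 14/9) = l^2 + 19*l/3 - 14/3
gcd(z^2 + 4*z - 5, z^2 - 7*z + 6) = z - 1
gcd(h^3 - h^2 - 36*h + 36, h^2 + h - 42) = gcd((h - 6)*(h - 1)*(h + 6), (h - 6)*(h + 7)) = h - 6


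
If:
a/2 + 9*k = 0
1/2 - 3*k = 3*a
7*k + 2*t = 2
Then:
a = 3/17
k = -1/102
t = 211/204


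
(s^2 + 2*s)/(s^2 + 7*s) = (s + 2)/(s + 7)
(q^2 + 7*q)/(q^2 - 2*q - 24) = q*(q + 7)/(q^2 - 2*q - 24)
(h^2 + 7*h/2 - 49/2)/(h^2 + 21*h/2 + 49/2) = (2*h - 7)/(2*h + 7)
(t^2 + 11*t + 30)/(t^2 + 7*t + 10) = (t + 6)/(t + 2)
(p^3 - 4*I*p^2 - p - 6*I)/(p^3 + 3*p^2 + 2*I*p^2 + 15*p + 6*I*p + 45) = (p^2 - I*p + 2)/(p^2 + p*(3 + 5*I) + 15*I)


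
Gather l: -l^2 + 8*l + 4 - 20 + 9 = -l^2 + 8*l - 7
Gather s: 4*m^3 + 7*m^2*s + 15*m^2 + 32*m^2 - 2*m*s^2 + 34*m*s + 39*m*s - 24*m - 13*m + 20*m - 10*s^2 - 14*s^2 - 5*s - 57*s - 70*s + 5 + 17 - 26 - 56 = 4*m^3 + 47*m^2 - 17*m + s^2*(-2*m - 24) + s*(7*m^2 + 73*m - 132) - 60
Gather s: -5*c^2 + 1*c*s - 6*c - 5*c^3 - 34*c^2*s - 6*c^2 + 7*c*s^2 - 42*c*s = -5*c^3 - 11*c^2 + 7*c*s^2 - 6*c + s*(-34*c^2 - 41*c)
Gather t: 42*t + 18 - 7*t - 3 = 35*t + 15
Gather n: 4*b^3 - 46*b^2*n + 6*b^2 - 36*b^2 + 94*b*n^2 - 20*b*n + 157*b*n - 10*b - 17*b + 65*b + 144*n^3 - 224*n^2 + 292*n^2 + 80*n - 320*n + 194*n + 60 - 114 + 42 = 4*b^3 - 30*b^2 + 38*b + 144*n^3 + n^2*(94*b + 68) + n*(-46*b^2 + 137*b - 46) - 12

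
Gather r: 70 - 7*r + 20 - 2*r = 90 - 9*r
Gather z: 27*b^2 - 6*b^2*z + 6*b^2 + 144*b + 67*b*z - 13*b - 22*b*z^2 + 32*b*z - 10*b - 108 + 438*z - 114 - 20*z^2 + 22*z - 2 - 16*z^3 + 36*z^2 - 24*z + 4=33*b^2 + 121*b - 16*z^3 + z^2*(16 - 22*b) + z*(-6*b^2 + 99*b + 436) - 220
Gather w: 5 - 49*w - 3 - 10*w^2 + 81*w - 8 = -10*w^2 + 32*w - 6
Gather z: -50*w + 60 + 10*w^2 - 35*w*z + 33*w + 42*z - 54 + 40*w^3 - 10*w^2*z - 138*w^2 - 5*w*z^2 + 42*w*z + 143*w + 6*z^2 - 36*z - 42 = 40*w^3 - 128*w^2 + 126*w + z^2*(6 - 5*w) + z*(-10*w^2 + 7*w + 6) - 36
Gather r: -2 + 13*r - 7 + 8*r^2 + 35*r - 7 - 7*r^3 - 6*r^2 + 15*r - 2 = -7*r^3 + 2*r^2 + 63*r - 18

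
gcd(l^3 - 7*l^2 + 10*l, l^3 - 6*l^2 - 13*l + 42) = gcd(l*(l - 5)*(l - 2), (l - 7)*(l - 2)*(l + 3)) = l - 2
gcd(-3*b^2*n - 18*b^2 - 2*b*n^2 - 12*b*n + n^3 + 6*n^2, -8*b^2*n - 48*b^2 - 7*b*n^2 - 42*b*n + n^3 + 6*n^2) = b*n + 6*b + n^2 + 6*n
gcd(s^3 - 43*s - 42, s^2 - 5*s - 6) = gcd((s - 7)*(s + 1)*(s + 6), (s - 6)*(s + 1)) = s + 1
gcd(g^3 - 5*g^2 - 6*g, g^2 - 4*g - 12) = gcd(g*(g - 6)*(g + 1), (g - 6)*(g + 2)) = g - 6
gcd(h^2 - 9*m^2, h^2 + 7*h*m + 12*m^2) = h + 3*m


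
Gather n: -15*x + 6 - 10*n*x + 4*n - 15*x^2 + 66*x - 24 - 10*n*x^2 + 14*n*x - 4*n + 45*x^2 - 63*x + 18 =n*(-10*x^2 + 4*x) + 30*x^2 - 12*x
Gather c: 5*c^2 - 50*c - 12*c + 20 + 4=5*c^2 - 62*c + 24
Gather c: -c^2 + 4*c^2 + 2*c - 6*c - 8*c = 3*c^2 - 12*c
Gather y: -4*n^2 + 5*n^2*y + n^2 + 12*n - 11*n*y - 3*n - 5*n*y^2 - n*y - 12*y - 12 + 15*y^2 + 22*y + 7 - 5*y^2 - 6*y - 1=-3*n^2 + 9*n + y^2*(10 - 5*n) + y*(5*n^2 - 12*n + 4) - 6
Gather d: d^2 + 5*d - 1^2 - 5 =d^2 + 5*d - 6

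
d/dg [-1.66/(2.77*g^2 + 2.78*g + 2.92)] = (9.1964*g + 4.6148)/(2.77*g^2 + 2.78*g + 2.92)^2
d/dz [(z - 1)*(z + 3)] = 2*z + 2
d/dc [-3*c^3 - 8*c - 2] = -9*c^2 - 8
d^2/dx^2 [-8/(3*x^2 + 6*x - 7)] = 48*(3*x^2 + 6*x - 12*(x + 1)^2 - 7)/(3*x^2 + 6*x - 7)^3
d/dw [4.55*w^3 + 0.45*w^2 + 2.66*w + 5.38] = 13.65*w^2 + 0.9*w + 2.66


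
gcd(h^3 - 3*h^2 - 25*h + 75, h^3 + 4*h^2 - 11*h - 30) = h^2 + 2*h - 15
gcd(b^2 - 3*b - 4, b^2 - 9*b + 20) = b - 4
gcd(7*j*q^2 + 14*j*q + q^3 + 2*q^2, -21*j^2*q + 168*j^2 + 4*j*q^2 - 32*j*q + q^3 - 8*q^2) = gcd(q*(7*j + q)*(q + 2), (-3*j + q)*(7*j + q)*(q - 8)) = 7*j + q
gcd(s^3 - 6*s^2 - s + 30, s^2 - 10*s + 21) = s - 3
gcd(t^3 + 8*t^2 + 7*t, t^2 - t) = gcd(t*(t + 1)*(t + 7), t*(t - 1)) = t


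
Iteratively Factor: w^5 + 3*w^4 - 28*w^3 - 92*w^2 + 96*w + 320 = (w + 4)*(w^4 - w^3 - 24*w^2 + 4*w + 80) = (w - 2)*(w + 4)*(w^3 + w^2 - 22*w - 40) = (w - 2)*(w + 4)^2*(w^2 - 3*w - 10) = (w - 5)*(w - 2)*(w + 4)^2*(w + 2)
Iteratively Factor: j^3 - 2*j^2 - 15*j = (j - 5)*(j^2 + 3*j) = j*(j - 5)*(j + 3)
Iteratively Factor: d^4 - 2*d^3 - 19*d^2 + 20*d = (d)*(d^3 - 2*d^2 - 19*d + 20) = d*(d - 1)*(d^2 - d - 20) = d*(d - 5)*(d - 1)*(d + 4)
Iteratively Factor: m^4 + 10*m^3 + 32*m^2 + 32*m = (m + 4)*(m^3 + 6*m^2 + 8*m) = (m + 2)*(m + 4)*(m^2 + 4*m) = (m + 2)*(m + 4)^2*(m)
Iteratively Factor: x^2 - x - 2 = (x + 1)*(x - 2)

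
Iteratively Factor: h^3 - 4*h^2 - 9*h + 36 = (h - 3)*(h^2 - h - 12) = (h - 4)*(h - 3)*(h + 3)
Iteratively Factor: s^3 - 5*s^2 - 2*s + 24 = (s + 2)*(s^2 - 7*s + 12) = (s - 4)*(s + 2)*(s - 3)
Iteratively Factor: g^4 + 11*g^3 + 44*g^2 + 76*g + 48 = (g + 3)*(g^3 + 8*g^2 + 20*g + 16) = (g + 3)*(g + 4)*(g^2 + 4*g + 4) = (g + 2)*(g + 3)*(g + 4)*(g + 2)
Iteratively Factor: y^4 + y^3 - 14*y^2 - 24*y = (y)*(y^3 + y^2 - 14*y - 24) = y*(y - 4)*(y^2 + 5*y + 6) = y*(y - 4)*(y + 2)*(y + 3)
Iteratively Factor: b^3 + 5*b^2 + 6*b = (b + 2)*(b^2 + 3*b) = (b + 2)*(b + 3)*(b)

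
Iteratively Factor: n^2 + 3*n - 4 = (n - 1)*(n + 4)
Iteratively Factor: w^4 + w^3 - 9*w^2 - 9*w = (w - 3)*(w^3 + 4*w^2 + 3*w) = (w - 3)*(w + 3)*(w^2 + w) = w*(w - 3)*(w + 3)*(w + 1)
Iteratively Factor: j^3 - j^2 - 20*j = (j - 5)*(j^2 + 4*j) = j*(j - 5)*(j + 4)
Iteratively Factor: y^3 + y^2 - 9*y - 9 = (y + 3)*(y^2 - 2*y - 3) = (y - 3)*(y + 3)*(y + 1)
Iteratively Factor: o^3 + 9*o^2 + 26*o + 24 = (o + 3)*(o^2 + 6*o + 8) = (o + 2)*(o + 3)*(o + 4)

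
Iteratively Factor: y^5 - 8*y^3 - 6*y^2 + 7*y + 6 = (y + 1)*(y^4 - y^3 - 7*y^2 + y + 6) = (y - 3)*(y + 1)*(y^3 + 2*y^2 - y - 2) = (y - 3)*(y + 1)*(y + 2)*(y^2 - 1) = (y - 3)*(y + 1)^2*(y + 2)*(y - 1)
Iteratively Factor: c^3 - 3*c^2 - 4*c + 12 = (c - 2)*(c^2 - c - 6) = (c - 2)*(c + 2)*(c - 3)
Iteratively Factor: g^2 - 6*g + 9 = (g - 3)*(g - 3)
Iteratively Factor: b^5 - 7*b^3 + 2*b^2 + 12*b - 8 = (b + 2)*(b^4 - 2*b^3 - 3*b^2 + 8*b - 4) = (b - 2)*(b + 2)*(b^3 - 3*b + 2) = (b - 2)*(b - 1)*(b + 2)*(b^2 + b - 2) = (b - 2)*(b - 1)^2*(b + 2)*(b + 2)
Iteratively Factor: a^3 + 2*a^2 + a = (a)*(a^2 + 2*a + 1) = a*(a + 1)*(a + 1)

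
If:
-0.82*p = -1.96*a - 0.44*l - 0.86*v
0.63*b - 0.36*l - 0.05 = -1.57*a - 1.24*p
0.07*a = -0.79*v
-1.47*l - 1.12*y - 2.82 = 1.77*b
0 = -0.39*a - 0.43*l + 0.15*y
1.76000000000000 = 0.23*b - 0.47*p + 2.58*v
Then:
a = -0.38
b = 3.59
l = -1.72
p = -1.80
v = 0.03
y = -5.93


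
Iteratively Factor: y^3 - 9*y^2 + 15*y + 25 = (y + 1)*(y^2 - 10*y + 25) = (y - 5)*(y + 1)*(y - 5)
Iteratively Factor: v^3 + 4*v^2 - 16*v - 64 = (v + 4)*(v^2 - 16) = (v - 4)*(v + 4)*(v + 4)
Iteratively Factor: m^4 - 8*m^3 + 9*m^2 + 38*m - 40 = (m - 5)*(m^3 - 3*m^2 - 6*m + 8) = (m - 5)*(m + 2)*(m^2 - 5*m + 4) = (m - 5)*(m - 4)*(m + 2)*(m - 1)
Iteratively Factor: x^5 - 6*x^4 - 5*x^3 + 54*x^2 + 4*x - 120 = (x - 3)*(x^4 - 3*x^3 - 14*x^2 + 12*x + 40) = (x - 3)*(x - 2)*(x^3 - x^2 - 16*x - 20) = (x - 5)*(x - 3)*(x - 2)*(x^2 + 4*x + 4) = (x - 5)*(x - 3)*(x - 2)*(x + 2)*(x + 2)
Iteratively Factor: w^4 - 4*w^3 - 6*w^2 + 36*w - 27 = (w - 1)*(w^3 - 3*w^2 - 9*w + 27) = (w - 1)*(w + 3)*(w^2 - 6*w + 9) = (w - 3)*(w - 1)*(w + 3)*(w - 3)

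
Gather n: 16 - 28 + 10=-2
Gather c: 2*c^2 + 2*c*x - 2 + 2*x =2*c^2 + 2*c*x + 2*x - 2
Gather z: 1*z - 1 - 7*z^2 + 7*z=-7*z^2 + 8*z - 1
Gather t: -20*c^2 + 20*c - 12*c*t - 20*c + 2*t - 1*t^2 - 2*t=-20*c^2 - 12*c*t - t^2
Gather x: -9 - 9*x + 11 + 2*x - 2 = -7*x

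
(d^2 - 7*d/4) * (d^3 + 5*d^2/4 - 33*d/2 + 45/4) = d^5 - d^4/2 - 299*d^3/16 + 321*d^2/8 - 315*d/16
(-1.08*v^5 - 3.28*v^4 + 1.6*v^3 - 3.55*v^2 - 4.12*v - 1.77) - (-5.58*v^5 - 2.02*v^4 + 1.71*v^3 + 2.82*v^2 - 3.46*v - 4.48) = 4.5*v^5 - 1.26*v^4 - 0.11*v^3 - 6.37*v^2 - 0.66*v + 2.71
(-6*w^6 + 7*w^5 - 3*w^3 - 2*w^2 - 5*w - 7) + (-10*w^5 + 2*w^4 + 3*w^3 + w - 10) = -6*w^6 - 3*w^5 + 2*w^4 - 2*w^2 - 4*w - 17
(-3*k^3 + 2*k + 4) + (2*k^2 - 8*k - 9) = -3*k^3 + 2*k^2 - 6*k - 5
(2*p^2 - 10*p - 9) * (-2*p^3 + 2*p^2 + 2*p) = -4*p^5 + 24*p^4 + 2*p^3 - 38*p^2 - 18*p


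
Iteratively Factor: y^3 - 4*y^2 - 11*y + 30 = (y + 3)*(y^2 - 7*y + 10) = (y - 5)*(y + 3)*(y - 2)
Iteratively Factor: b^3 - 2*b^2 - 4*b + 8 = (b - 2)*(b^2 - 4) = (b - 2)^2*(b + 2)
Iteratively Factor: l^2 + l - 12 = (l + 4)*(l - 3)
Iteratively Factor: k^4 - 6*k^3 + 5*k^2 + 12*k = (k - 3)*(k^3 - 3*k^2 - 4*k) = (k - 3)*(k + 1)*(k^2 - 4*k) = (k - 4)*(k - 3)*(k + 1)*(k)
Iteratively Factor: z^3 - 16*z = (z - 4)*(z^2 + 4*z) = (z - 4)*(z + 4)*(z)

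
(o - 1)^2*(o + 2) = o^3 - 3*o + 2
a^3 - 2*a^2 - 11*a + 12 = (a - 4)*(a - 1)*(a + 3)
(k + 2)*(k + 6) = k^2 + 8*k + 12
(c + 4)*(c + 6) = c^2 + 10*c + 24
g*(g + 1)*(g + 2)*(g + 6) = g^4 + 9*g^3 + 20*g^2 + 12*g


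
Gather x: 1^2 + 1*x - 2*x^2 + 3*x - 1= -2*x^2 + 4*x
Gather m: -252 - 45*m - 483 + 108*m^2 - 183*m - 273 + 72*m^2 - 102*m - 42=180*m^2 - 330*m - 1050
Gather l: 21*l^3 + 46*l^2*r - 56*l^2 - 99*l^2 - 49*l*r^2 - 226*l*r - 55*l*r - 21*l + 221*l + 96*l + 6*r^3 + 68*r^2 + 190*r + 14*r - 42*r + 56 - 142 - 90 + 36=21*l^3 + l^2*(46*r - 155) + l*(-49*r^2 - 281*r + 296) + 6*r^3 + 68*r^2 + 162*r - 140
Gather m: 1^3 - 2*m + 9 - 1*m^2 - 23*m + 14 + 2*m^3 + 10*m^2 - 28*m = 2*m^3 + 9*m^2 - 53*m + 24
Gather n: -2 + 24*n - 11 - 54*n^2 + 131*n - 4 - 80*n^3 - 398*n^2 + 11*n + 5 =-80*n^3 - 452*n^2 + 166*n - 12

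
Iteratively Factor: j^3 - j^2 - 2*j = (j + 1)*(j^2 - 2*j) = (j - 2)*(j + 1)*(j)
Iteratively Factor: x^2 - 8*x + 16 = (x - 4)*(x - 4)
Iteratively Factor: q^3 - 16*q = (q + 4)*(q^2 - 4*q) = q*(q + 4)*(q - 4)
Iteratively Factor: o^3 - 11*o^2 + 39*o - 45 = (o - 3)*(o^2 - 8*o + 15) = (o - 3)^2*(o - 5)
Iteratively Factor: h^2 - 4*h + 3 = (h - 1)*(h - 3)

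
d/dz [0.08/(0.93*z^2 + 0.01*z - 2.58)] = (-0.1488*z - 0.0008)/(0.93*z^2 + 0.01*z - 2.58)^2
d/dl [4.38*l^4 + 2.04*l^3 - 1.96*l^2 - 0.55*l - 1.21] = 17.52*l^3 + 6.12*l^2 - 3.92*l - 0.55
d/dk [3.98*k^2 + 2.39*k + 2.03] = 7.96*k + 2.39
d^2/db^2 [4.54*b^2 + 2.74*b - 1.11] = 9.08000000000000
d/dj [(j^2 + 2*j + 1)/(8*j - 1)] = 2*(4*j^2 - j - 5)/(64*j^2 - 16*j + 1)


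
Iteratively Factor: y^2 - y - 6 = (y + 2)*(y - 3)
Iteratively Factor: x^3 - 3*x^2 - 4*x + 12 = (x + 2)*(x^2 - 5*x + 6) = (x - 3)*(x + 2)*(x - 2)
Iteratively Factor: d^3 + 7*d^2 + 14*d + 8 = (d + 1)*(d^2 + 6*d + 8) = (d + 1)*(d + 4)*(d + 2)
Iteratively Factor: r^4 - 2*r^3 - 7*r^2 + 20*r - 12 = (r - 1)*(r^3 - r^2 - 8*r + 12) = (r - 1)*(r + 3)*(r^2 - 4*r + 4) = (r - 2)*(r - 1)*(r + 3)*(r - 2)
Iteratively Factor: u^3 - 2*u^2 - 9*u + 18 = (u + 3)*(u^2 - 5*u + 6) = (u - 3)*(u + 3)*(u - 2)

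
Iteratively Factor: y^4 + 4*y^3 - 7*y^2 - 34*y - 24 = (y - 3)*(y^3 + 7*y^2 + 14*y + 8) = (y - 3)*(y + 1)*(y^2 + 6*y + 8) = (y - 3)*(y + 1)*(y + 4)*(y + 2)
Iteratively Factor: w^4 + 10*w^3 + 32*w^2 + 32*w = (w + 4)*(w^3 + 6*w^2 + 8*w) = (w + 4)^2*(w^2 + 2*w) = w*(w + 4)^2*(w + 2)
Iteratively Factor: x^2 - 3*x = (x)*(x - 3)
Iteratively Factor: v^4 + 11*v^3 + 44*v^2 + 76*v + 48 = (v + 3)*(v^3 + 8*v^2 + 20*v + 16) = (v + 2)*(v + 3)*(v^2 + 6*v + 8) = (v + 2)*(v + 3)*(v + 4)*(v + 2)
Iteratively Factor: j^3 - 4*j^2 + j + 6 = (j + 1)*(j^2 - 5*j + 6) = (j - 2)*(j + 1)*(j - 3)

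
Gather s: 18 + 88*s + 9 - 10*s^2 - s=-10*s^2 + 87*s + 27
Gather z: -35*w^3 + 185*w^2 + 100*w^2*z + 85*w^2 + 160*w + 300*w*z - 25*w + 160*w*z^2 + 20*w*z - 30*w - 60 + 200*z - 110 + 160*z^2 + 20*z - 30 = -35*w^3 + 270*w^2 + 105*w + z^2*(160*w + 160) + z*(100*w^2 + 320*w + 220) - 200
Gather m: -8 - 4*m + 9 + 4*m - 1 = 0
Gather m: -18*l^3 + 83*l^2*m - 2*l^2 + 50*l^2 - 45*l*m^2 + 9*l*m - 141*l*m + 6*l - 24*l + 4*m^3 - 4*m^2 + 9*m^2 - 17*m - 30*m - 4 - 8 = -18*l^3 + 48*l^2 - 18*l + 4*m^3 + m^2*(5 - 45*l) + m*(83*l^2 - 132*l - 47) - 12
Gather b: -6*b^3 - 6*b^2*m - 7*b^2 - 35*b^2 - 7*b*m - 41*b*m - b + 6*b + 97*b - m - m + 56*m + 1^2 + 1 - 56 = -6*b^3 + b^2*(-6*m - 42) + b*(102 - 48*m) + 54*m - 54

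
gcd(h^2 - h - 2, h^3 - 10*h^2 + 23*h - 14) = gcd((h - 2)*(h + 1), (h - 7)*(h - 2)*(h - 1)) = h - 2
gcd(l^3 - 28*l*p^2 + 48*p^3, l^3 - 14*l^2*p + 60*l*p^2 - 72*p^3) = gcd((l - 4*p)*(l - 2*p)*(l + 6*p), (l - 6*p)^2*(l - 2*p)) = -l + 2*p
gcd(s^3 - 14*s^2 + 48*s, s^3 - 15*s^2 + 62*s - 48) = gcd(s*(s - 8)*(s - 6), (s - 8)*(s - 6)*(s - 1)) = s^2 - 14*s + 48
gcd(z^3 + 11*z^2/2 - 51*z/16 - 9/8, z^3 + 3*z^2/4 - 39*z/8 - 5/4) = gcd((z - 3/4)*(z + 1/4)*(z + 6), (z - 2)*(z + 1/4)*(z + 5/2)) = z + 1/4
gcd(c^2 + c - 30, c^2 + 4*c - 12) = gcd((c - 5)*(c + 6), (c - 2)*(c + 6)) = c + 6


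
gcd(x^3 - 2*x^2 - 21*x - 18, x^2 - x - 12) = x + 3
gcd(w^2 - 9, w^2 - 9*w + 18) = w - 3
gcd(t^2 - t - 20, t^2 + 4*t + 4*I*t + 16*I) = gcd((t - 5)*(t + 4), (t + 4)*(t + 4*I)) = t + 4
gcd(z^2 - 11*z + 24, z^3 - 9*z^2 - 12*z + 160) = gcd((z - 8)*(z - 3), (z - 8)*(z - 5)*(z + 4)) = z - 8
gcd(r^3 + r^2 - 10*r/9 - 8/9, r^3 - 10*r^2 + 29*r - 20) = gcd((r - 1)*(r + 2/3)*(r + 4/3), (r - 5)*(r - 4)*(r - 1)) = r - 1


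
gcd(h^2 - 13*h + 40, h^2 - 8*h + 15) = h - 5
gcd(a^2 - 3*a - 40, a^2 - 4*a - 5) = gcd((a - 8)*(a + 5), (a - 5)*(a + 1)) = 1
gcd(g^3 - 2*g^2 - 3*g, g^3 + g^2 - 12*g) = g^2 - 3*g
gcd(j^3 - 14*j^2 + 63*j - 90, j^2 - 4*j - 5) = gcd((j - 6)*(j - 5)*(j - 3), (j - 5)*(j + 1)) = j - 5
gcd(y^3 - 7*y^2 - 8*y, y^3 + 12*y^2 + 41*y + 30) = y + 1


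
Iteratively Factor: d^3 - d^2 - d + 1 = (d - 1)*(d^2 - 1) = (d - 1)^2*(d + 1)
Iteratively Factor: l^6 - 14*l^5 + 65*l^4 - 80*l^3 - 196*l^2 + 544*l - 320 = (l - 4)*(l^5 - 10*l^4 + 25*l^3 + 20*l^2 - 116*l + 80) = (l - 5)*(l - 4)*(l^4 - 5*l^3 + 20*l - 16) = (l - 5)*(l - 4)*(l - 1)*(l^3 - 4*l^2 - 4*l + 16) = (l - 5)*(l - 4)*(l - 1)*(l + 2)*(l^2 - 6*l + 8) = (l - 5)*(l - 4)*(l - 2)*(l - 1)*(l + 2)*(l - 4)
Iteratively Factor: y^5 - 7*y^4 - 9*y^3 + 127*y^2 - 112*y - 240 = (y - 4)*(y^4 - 3*y^3 - 21*y^2 + 43*y + 60) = (y - 5)*(y - 4)*(y^3 + 2*y^2 - 11*y - 12) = (y - 5)*(y - 4)*(y - 3)*(y^2 + 5*y + 4) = (y - 5)*(y - 4)*(y - 3)*(y + 4)*(y + 1)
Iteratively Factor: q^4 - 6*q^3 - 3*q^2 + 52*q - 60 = (q - 5)*(q^3 - q^2 - 8*q + 12) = (q - 5)*(q - 2)*(q^2 + q - 6) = (q - 5)*(q - 2)^2*(q + 3)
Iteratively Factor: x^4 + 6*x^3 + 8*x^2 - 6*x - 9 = (x + 3)*(x^3 + 3*x^2 - x - 3) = (x - 1)*(x + 3)*(x^2 + 4*x + 3) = (x - 1)*(x + 3)^2*(x + 1)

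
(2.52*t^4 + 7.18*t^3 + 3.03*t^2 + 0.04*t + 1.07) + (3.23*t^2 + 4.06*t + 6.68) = 2.52*t^4 + 7.18*t^3 + 6.26*t^2 + 4.1*t + 7.75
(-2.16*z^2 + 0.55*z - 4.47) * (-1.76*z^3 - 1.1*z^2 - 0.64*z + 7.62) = 3.8016*z^5 + 1.408*z^4 + 8.6446*z^3 - 11.8942*z^2 + 7.0518*z - 34.0614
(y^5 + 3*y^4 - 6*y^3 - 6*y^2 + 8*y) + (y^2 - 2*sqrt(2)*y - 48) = y^5 + 3*y^4 - 6*y^3 - 5*y^2 - 2*sqrt(2)*y + 8*y - 48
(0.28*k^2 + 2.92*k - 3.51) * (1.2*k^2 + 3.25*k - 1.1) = 0.336*k^4 + 4.414*k^3 + 4.97*k^2 - 14.6195*k + 3.861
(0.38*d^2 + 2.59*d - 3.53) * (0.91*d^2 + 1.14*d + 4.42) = 0.3458*d^4 + 2.7901*d^3 + 1.4199*d^2 + 7.4236*d - 15.6026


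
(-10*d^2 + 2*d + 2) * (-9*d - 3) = 90*d^3 + 12*d^2 - 24*d - 6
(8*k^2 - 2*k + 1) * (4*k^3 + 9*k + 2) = 32*k^5 - 8*k^4 + 76*k^3 - 2*k^2 + 5*k + 2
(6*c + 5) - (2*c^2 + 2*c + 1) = -2*c^2 + 4*c + 4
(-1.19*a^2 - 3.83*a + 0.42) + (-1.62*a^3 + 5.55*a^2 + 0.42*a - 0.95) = -1.62*a^3 + 4.36*a^2 - 3.41*a - 0.53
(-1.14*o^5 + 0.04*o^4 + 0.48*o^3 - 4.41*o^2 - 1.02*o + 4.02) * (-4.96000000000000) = 5.6544*o^5 - 0.1984*o^4 - 2.3808*o^3 + 21.8736*o^2 + 5.0592*o - 19.9392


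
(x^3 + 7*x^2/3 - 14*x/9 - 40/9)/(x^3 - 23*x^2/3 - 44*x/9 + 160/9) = (x + 2)/(x - 8)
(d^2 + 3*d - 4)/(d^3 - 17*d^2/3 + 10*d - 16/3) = 3*(d + 4)/(3*d^2 - 14*d + 16)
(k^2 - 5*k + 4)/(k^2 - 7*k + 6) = (k - 4)/(k - 6)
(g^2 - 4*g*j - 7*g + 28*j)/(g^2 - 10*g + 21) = (g - 4*j)/(g - 3)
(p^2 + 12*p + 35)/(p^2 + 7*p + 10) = (p + 7)/(p + 2)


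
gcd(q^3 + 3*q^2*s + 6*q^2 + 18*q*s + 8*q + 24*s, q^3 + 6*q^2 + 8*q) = q^2 + 6*q + 8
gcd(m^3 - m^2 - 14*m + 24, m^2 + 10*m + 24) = m + 4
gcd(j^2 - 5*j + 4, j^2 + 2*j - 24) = j - 4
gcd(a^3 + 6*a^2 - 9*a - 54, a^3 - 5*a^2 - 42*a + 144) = a^2 + 3*a - 18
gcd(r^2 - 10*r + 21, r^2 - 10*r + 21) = r^2 - 10*r + 21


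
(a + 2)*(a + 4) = a^2 + 6*a + 8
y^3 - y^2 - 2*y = y*(y - 2)*(y + 1)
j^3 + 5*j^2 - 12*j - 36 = (j - 3)*(j + 2)*(j + 6)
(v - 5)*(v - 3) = v^2 - 8*v + 15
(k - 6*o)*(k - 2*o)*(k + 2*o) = k^3 - 6*k^2*o - 4*k*o^2 + 24*o^3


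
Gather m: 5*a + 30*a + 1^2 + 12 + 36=35*a + 49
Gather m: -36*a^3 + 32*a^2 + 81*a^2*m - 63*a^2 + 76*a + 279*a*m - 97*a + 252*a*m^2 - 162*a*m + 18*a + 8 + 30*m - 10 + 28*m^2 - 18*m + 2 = -36*a^3 - 31*a^2 - 3*a + m^2*(252*a + 28) + m*(81*a^2 + 117*a + 12)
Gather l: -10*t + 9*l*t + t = 9*l*t - 9*t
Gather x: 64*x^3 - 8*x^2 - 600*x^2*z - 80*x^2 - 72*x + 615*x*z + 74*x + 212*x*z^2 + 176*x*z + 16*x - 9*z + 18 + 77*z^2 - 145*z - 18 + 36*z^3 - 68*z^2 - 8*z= 64*x^3 + x^2*(-600*z - 88) + x*(212*z^2 + 791*z + 18) + 36*z^3 + 9*z^2 - 162*z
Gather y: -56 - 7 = -63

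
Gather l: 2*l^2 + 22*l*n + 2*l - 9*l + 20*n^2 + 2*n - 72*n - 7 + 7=2*l^2 + l*(22*n - 7) + 20*n^2 - 70*n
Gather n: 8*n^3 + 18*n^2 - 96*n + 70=8*n^3 + 18*n^2 - 96*n + 70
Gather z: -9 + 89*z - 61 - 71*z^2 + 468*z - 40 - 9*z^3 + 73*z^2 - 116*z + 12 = -9*z^3 + 2*z^2 + 441*z - 98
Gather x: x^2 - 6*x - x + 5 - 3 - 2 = x^2 - 7*x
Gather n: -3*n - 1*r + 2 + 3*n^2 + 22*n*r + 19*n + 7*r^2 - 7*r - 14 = 3*n^2 + n*(22*r + 16) + 7*r^2 - 8*r - 12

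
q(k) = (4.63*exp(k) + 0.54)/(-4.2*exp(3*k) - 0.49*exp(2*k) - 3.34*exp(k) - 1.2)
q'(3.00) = 0.01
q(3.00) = 0.00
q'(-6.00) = -0.00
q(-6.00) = -0.46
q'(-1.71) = -0.17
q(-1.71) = -0.75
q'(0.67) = 0.38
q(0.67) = -0.23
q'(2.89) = 0.01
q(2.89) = -0.00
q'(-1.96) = -0.17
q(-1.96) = -0.70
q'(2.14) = 0.03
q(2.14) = -0.02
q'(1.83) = 0.05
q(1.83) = -0.03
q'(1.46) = 0.11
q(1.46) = -0.06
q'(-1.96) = -0.17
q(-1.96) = -0.70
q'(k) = (4.63*exp(k) + 0.54)*(12.6*exp(3*k) + 0.98*exp(2*k) + 3.34*exp(k))/(-4.2*exp(3*k) - 0.49*exp(2*k) - 3.34*exp(k) - 1.2)^2 + 4.63*exp(k)/(-4.2*exp(3*k) - 0.49*exp(2*k) - 3.34*exp(k) - 1.2)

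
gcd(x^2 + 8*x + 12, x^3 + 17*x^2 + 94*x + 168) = x + 6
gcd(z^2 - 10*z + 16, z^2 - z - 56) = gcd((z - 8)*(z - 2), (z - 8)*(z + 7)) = z - 8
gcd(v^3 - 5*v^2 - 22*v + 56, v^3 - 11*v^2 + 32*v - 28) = v^2 - 9*v + 14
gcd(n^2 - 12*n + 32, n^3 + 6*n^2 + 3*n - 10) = 1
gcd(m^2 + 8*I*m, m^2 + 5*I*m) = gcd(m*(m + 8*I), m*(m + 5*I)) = m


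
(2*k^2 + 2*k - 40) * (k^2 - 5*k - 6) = 2*k^4 - 8*k^3 - 62*k^2 + 188*k + 240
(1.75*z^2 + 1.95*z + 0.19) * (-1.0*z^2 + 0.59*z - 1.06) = -1.75*z^4 - 0.9175*z^3 - 0.8945*z^2 - 1.9549*z - 0.2014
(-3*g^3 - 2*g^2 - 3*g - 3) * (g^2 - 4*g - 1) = -3*g^5 + 10*g^4 + 8*g^3 + 11*g^2 + 15*g + 3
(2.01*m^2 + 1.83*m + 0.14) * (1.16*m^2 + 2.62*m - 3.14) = 2.3316*m^4 + 7.389*m^3 - 1.3544*m^2 - 5.3794*m - 0.4396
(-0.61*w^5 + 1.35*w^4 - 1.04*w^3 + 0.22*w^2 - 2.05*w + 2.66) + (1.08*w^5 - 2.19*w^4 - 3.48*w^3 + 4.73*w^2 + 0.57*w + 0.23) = 0.47*w^5 - 0.84*w^4 - 4.52*w^3 + 4.95*w^2 - 1.48*w + 2.89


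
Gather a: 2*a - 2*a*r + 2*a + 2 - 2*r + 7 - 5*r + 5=a*(4 - 2*r) - 7*r + 14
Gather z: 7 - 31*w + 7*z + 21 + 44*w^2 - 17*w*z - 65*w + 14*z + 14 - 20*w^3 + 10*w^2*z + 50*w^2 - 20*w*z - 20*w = -20*w^3 + 94*w^2 - 116*w + z*(10*w^2 - 37*w + 21) + 42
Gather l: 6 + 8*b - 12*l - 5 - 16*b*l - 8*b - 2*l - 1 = l*(-16*b - 14)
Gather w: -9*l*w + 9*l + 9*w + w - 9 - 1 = 9*l + w*(10 - 9*l) - 10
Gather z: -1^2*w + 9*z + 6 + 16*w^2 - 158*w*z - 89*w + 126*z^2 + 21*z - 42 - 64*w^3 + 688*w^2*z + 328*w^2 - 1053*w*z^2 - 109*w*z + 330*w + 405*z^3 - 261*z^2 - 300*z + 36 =-64*w^3 + 344*w^2 + 240*w + 405*z^3 + z^2*(-1053*w - 135) + z*(688*w^2 - 267*w - 270)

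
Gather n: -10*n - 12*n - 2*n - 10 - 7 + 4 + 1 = -24*n - 12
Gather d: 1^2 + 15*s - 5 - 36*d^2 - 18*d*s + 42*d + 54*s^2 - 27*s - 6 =-36*d^2 + d*(42 - 18*s) + 54*s^2 - 12*s - 10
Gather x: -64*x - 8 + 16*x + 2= -48*x - 6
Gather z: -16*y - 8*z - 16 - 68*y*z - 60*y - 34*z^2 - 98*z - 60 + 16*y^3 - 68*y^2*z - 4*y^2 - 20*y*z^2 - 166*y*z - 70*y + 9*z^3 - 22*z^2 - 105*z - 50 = 16*y^3 - 4*y^2 - 146*y + 9*z^3 + z^2*(-20*y - 56) + z*(-68*y^2 - 234*y - 211) - 126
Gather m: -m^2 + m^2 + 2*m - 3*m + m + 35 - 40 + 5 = 0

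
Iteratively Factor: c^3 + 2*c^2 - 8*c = (c)*(c^2 + 2*c - 8) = c*(c + 4)*(c - 2)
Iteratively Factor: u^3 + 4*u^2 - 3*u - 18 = (u + 3)*(u^2 + u - 6) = (u + 3)^2*(u - 2)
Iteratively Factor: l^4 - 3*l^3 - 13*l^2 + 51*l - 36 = (l - 1)*(l^3 - 2*l^2 - 15*l + 36) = (l - 1)*(l + 4)*(l^2 - 6*l + 9) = (l - 3)*(l - 1)*(l + 4)*(l - 3)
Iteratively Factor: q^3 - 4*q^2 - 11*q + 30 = (q - 2)*(q^2 - 2*q - 15) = (q - 5)*(q - 2)*(q + 3)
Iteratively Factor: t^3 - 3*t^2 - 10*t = (t - 5)*(t^2 + 2*t) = t*(t - 5)*(t + 2)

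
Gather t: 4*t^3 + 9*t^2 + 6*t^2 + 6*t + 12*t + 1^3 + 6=4*t^3 + 15*t^2 + 18*t + 7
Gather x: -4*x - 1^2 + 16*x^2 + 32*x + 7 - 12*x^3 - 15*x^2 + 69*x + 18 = -12*x^3 + x^2 + 97*x + 24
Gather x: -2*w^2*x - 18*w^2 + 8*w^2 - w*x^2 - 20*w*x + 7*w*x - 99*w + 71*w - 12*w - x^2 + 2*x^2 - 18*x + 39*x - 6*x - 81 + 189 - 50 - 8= -10*w^2 - 40*w + x^2*(1 - w) + x*(-2*w^2 - 13*w + 15) + 50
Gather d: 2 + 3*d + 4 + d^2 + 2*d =d^2 + 5*d + 6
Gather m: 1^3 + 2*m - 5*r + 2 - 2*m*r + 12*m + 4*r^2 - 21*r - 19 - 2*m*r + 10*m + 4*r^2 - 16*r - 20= m*(24 - 4*r) + 8*r^2 - 42*r - 36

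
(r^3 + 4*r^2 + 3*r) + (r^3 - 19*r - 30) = 2*r^3 + 4*r^2 - 16*r - 30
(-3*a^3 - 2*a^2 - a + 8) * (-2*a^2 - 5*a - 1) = 6*a^5 + 19*a^4 + 15*a^3 - 9*a^2 - 39*a - 8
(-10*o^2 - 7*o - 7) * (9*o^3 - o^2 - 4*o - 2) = -90*o^5 - 53*o^4 - 16*o^3 + 55*o^2 + 42*o + 14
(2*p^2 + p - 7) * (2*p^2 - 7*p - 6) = 4*p^4 - 12*p^3 - 33*p^2 + 43*p + 42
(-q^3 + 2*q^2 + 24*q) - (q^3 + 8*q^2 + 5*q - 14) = -2*q^3 - 6*q^2 + 19*q + 14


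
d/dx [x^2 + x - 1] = 2*x + 1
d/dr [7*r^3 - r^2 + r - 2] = 21*r^2 - 2*r + 1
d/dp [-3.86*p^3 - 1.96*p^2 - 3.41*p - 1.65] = -11.58*p^2 - 3.92*p - 3.41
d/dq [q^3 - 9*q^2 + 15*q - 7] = 3*q^2 - 18*q + 15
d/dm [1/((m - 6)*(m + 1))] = (5 - 2*m)/(m^4 - 10*m^3 + 13*m^2 + 60*m + 36)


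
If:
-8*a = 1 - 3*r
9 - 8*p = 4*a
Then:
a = 3*r/8 - 1/8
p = 19/16 - 3*r/16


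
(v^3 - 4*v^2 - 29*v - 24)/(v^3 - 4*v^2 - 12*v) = (-v^3 + 4*v^2 + 29*v + 24)/(v*(-v^2 + 4*v + 12))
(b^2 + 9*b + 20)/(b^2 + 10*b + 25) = (b + 4)/(b + 5)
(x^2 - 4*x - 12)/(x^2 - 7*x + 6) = (x + 2)/(x - 1)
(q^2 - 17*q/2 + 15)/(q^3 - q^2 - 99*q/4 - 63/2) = 2*(2*q - 5)/(4*q^2 + 20*q + 21)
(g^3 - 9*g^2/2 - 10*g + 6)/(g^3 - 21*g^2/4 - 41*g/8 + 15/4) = 4*(g + 2)/(4*g + 5)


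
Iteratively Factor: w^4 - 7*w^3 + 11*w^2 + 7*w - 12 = (w + 1)*(w^3 - 8*w^2 + 19*w - 12) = (w - 1)*(w + 1)*(w^2 - 7*w + 12) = (w - 3)*(w - 1)*(w + 1)*(w - 4)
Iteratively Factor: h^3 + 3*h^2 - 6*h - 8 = (h + 4)*(h^2 - h - 2) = (h - 2)*(h + 4)*(h + 1)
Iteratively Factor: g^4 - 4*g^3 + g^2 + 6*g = (g + 1)*(g^3 - 5*g^2 + 6*g) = (g - 3)*(g + 1)*(g^2 - 2*g) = (g - 3)*(g - 2)*(g + 1)*(g)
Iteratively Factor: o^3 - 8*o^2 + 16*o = (o - 4)*(o^2 - 4*o) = (o - 4)^2*(o)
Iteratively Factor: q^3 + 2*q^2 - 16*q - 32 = (q - 4)*(q^2 + 6*q + 8) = (q - 4)*(q + 2)*(q + 4)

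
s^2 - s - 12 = (s - 4)*(s + 3)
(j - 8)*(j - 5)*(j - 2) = j^3 - 15*j^2 + 66*j - 80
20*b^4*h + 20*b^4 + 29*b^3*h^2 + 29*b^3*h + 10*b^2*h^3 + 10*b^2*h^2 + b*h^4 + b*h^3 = (b + h)*(4*b + h)*(5*b + h)*(b*h + b)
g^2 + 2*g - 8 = (g - 2)*(g + 4)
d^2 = d^2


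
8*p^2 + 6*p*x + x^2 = (2*p + x)*(4*p + x)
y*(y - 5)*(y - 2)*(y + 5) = y^4 - 2*y^3 - 25*y^2 + 50*y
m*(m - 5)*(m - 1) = m^3 - 6*m^2 + 5*m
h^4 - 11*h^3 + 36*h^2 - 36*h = h*(h - 6)*(h - 3)*(h - 2)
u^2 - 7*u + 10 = (u - 5)*(u - 2)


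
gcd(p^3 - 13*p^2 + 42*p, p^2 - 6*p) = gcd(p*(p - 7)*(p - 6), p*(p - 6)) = p^2 - 6*p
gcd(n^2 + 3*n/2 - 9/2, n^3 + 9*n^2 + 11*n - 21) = n + 3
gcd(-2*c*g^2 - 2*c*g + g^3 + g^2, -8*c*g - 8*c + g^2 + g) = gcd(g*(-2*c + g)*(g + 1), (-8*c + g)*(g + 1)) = g + 1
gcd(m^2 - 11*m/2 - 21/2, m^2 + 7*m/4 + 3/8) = m + 3/2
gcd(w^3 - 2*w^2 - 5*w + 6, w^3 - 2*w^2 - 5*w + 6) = w^3 - 2*w^2 - 5*w + 6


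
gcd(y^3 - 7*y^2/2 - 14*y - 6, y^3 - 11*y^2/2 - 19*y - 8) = y^2 + 5*y/2 + 1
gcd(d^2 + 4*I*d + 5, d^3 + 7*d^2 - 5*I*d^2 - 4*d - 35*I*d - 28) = d - I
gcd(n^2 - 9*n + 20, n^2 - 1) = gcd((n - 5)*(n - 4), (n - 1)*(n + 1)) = 1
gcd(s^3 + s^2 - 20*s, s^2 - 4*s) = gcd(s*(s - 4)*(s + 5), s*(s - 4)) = s^2 - 4*s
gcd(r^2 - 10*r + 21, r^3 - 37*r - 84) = r - 7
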